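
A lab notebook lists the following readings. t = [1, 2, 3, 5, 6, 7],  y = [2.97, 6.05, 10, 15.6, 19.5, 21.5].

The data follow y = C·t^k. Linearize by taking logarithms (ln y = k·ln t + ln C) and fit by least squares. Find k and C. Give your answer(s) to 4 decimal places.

k = 1.0290, C = 3.0197

Taking logs, ln y = k·ln t + ln C, so regress ln y on ln t.
XᵀX = [[11.2747, 7.1389]; [7.1389, 6]], rhs = [19.4913, 13.9769]ᵀ  (here Σln t = 7.1389, Σ(ln t)² = 11.2747, Σln y = 13.9769, Σln t·ln y = 19.4913).
Slope k = (n·Σln t·ln y − Σln t·Σln y)/(n·Σ(ln t)² − (Σln t)²) = (6·19.4913 − 7.1389·13.9769)/16.6845 = 1.02901; ln C = (Σln y − k·Σln t)/n = 1.10517, so C = exp(1.10517) = 3.01973.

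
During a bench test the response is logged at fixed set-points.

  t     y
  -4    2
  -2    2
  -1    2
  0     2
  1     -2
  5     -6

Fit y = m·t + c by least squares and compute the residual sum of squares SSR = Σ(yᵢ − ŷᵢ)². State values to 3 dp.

Entries of XᵀX: Σt·t = 47, Σt = -1, Σ1 = 6.
And Σt·y = -46, Σy = 0.
Normal equations: [[47, -1]; [-1, 6]]·[m, c]ᵀ = [-46, 0]ᵀ.
Eliminating c: 6·(row 1) − (-1)·(row 2) gives 281·m = 6·(-46) − (-1)·0 = -276, so m = -276/281.
Then c = (0 − (-1)·(-276/281))/6 = -46/281.
Residuals: -496/281, 56/281, 332/281, 608/281, -240/281, -260/281; SSR = 3040/281.

SSR = 10.819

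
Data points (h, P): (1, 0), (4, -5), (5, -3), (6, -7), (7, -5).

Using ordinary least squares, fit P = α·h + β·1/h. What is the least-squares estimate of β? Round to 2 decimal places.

β = 0.71

Compute the Gram sums: Σh·h = 127, Σh·1/h = 5, Σ1/h·1/h = 202981/176400.
And Σh·P = -112, Σ1/h·P = -1567/420.
So AᵀA·[α, β]ᵀ = AᵀP: [[127, 5]; [5, 202981/176400]]·[α, β]ᵀ = [-112, -1567/420]ᵀ.
Eliminating β: (202981/176400)·(row 1) − 5·(row 2) gives (21368587/176400)·α = (202981/176400)·(-112) − 5·(-1567/420) = -694399/6300, so α = -19443172/21368587.
Then β = ((-1567/420) − 5·(-19443172/21368587))/(202981/176400) = 15200220/21368587.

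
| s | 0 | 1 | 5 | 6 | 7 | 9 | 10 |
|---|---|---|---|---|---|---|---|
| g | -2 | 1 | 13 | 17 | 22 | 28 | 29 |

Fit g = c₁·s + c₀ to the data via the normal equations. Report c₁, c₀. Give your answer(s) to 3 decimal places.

c₁ = 3.240, c₀ = -2.160

Compute the Gram sums: Σs·s = 292, Σs = 38, Σ1 = 7.
For Mᵀg: Σs·g = 864, Σg = 108.
Δ = 292·7 − 38² = 600.
c₁ = (864·7 − 38·108)/600 = 81/25; c₀ = (292·108 − 38·864)/600 = -54/25.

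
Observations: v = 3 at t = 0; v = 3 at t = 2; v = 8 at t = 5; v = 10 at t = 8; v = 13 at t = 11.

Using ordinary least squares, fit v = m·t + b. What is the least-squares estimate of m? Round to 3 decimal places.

m = 0.972

With design matrix A, AᵀA = [[214, 26]; [26, 5]] and Aᵀv = [269, 37]ᵀ.
Δ = 214·5 − 26² = 394.
m = (269·5 − 26·37)/394 = 383/394; b = (214·37 − 26·269)/394 = 462/197.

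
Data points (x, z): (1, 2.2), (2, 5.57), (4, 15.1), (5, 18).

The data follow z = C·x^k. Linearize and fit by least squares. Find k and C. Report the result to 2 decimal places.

Taking logs, ln z = k·ln x + ln C, so regress ln z on ln x.
Sums: Σln x = 3.6889, Σ(ln x)² = 4.9926, Σln z = 8.1109, Σln x·ln z = 9.6056.
Normal system: [[4.9926, 3.6889]; [3.6889, 4]]·[k, ln C]ᵀ = [9.6056, 8.1109]ᵀ.
Solving (det = 6.3624): k = 1.33635, ln C = 0.79532, so C = exp(0.79532) = 2.21515.

k = 1.34, C = 2.22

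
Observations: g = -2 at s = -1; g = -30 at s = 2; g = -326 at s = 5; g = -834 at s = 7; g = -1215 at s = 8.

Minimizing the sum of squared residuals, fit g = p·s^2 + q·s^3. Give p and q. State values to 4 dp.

p = -3.2113, q = -1.9718

From the data, Σs^2·s^2 = 7139, Σs^2·s^3 = 52731, Σs^3·s^3 = 395483.
For Aᵀg: Σs^2·g = -126898, Σs^3·g = -949130.
So AᵀA·[p, q]ᵀ = Aᵀg: [[7139, 52731]; [52731, 395483]]·[p, q]ᵀ = [-126898, -949130]ᵀ.
Eliminating q: 395483·(row 1) − 52731·(row 2) gives 42794776·p = 395483·(-126898) − 52731·(-949130) = -137427704, so p = -17178463/5349347.
Then q = ((-949130) − 52731·(-17178463/5349347))/395483 = -10547579/5349347.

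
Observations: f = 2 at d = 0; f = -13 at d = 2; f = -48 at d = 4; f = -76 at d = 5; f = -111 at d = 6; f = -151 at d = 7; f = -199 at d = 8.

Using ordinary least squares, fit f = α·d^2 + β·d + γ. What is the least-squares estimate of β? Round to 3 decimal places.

β = 0.053

With design matrix M, MᵀM = [[8690, 1268, 194]; [1268, 194, 32]; [194, 32, 7]] and Mᵀf = [-26851, -3913, -596]ᵀ.
Inverting the 3×3 Gram matrix, [α, β, γ]ᵀ = [-46765/14966, 799/14966, 1297/1069]ᵀ.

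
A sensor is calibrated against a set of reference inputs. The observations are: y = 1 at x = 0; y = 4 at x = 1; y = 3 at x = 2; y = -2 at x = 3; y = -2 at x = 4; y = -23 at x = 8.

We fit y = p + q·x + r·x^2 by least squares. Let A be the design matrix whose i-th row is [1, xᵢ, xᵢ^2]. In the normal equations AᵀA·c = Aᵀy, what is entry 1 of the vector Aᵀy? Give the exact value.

Entry 1 ↔ basis 1, so (Aᵀy)_{1} = Σᵢ yᵢ = (1)·(1) + (1)·(4) + (1)·(3) + (1)·(-2) + (1)·(-2) + (1)·(-23) = -19.

-19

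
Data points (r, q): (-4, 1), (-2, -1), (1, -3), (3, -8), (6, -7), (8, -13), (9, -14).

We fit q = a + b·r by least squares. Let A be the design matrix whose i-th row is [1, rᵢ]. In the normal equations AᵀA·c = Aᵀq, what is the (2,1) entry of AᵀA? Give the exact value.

Row 2 ↔ basis r, column 1 ↔ basis 1, so (AᵀA)_{2,1} = Σᵢ r = (-4)·(1) + (-2)·(1) + (1)·(1) + (3)·(1) + (6)·(1) + (8)·(1) + (9)·(1) = 21.

21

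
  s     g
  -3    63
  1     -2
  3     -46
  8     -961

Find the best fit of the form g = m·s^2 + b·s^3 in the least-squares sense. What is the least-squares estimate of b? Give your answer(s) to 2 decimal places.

From the data, Σs^2·s^2 = 4259, Σs^2·s^3 = 32769, Σs^3·s^3 = 263603.
And Σs^2·g = -61353, Σs^3·g = -494977.
So MᵀM·[m, b]ᵀ = Mᵀg: [[4259, 32769]; [32769, 263603]]·[m, b]ᵀ = [-61353, -494977]ᵀ.
Determinant 4259·263603 − 32769² = 48877816.
m = ((-61353)·263603 − 32769·(-494977))/48877816 = 23533227/24438908; b = (4259·(-494977) − 32769·(-61353))/48877816 = -48815293/24438908.

b = -2.00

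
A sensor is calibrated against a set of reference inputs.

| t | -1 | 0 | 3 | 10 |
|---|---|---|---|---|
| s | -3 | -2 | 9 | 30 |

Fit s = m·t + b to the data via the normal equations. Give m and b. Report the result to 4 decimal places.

m = 3.0811, b = -0.7432

The normal system XᵀX·[m, b]ᵀ = Xᵀs is [[110, 12]; [12, 4]]·[m, b]ᵀ = [330, 34]ᵀ.
det = 110·4 − 12² = 296.
m = (330·4 − 12·34)/296 = 114/37; b = (110·34 − 12·330)/296 = -55/74.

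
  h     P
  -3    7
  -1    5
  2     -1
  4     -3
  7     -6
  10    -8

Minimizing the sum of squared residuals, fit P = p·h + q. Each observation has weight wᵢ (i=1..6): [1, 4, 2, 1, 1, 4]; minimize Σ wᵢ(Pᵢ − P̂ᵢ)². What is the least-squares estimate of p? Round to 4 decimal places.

p = -1.1657

The normal equations are: 486·p + 48·q = -419;  48·p + 13·q = -16.
(Σwᵢ·h·h = 486, Σwᵢ·h = 48, Σwᵢ·1 = 13, Σwᵢ·h·P = -419, Σwᵢ·P = -16.)
Determinant 486·13 − 48² = 4014.
p = ((-419)·13 − 48·(-16))/4014 = -4679/4014; q = (486·(-16) − 48·(-419))/4014 = 2056/669.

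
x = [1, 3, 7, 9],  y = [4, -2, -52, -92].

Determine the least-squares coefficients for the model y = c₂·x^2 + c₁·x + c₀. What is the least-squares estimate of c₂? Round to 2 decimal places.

From the data, Σx^2·x^2 = 9044, Σx^2·x = 1100, Σx^2 = 140, Σx·x = 140, Σx = 20, Σ1 = 4.
Moment sums: Σx^2·y = -10014, Σx·y = -1194, Σy = -142.
Normal equations: [[9044, 1100, 140]; [1100, 140, 20]; [140, 20, 4]]·[c₂, c₁, c₀]ᵀ = [-10014, -1194, -142]ᵀ.
Inverting the 3×3 Gram matrix, [c₂, c₁, c₀]ᵀ = [-17/12, 31/15, 15/4]ᵀ.

c₂ = -1.42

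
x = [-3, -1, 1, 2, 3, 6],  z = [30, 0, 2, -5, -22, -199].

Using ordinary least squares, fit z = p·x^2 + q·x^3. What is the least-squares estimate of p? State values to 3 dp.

p = 0.426

MᵀM·[p, q]ᵀ = Mᵀz reads: 1476·p + 7808·q = -7110;  7808·p + 48180·q = -44426.
(Σx^2·x^2 = 1476, Σx^2·x^3 = 7808, Σx^3·x^3 = 48180, Σx^2·z = -7110, Σx^3·z = -44426.)
Δ = 1476·48180 − 7808² = 10148816.
p = ((-7110)·48180 − 7808·(-44426))/10148816 = 539801/1268602; q = (1476·(-44426) − 7808·(-7110))/10148816 = -1257237/1268602.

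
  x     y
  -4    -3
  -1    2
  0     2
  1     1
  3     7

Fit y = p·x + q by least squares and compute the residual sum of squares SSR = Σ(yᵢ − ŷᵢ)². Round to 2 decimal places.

Forming MᵀM = [[27, -1]; [-1, 5]] and Mᵀy = [32, 9]ᵀ gives MᵀM·[p, q]ᵀ = Mᵀy.
Eliminating q: 5·(row 1) − (-1)·(row 2) gives 134·p = 5·32 − (-1)·9 = 169, so p = 169/134.
Then q = (9 − (-1)·(169/134))/5 = 275/134.
Residuals: -1/134, 81/67, -7/134, -155/67, 78/67; SSR = 1095/134.

SSR = 8.17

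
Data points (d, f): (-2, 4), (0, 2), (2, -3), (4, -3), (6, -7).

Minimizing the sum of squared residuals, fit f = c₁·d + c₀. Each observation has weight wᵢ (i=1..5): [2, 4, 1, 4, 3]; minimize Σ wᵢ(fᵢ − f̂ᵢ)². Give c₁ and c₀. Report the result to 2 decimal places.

Setting ∂/∂c₁ … = 0 gives: 184·c₁ + 32·c₀ = -196;  32·c₁ + 14·c₀ = -20.
(Σwᵢ·d·d = 184, Σwᵢ·d = 32, Σwᵢ·1 = 14, Σwᵢ·d·f = -196, Σwᵢ·f = -20.)
det = 184·14 − 32² = 1552.
c₁ = ((-196)·14 − 32·(-20))/1552 = -263/194; c₀ = (184·(-20) − 32·(-196))/1552 = 162/97.

c₁ = -1.36, c₀ = 1.67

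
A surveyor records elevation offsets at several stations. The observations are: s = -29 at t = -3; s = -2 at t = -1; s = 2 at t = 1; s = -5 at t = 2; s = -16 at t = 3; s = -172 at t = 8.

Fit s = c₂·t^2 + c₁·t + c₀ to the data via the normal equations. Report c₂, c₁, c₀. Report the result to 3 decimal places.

c₂ = -2.991, c₁ = 2.012, c₀ = 3.510

The normal equations are: 4276·c₂ + 520·c₁ + 88·c₀ = -11433;  520·c₂ + 88·c₁ + 10·c₀ = -1343;  88·c₂ + 10·c₁ + 6·c₀ = -222.
(Σt^2·t^2 = 4276, Σt^2·t = 520, Σt^2 = 88, Σt·t = 88, Σt = 10, Σ1 = 6, Σt^2·s = -11433, Σt·s = -1343, Σs = -222.)
Inverting the 3×3 Gram matrix, [c₂, c₁, c₀]ᵀ = [-330059/110364, 111013/55182, 64559/18394]ᵀ.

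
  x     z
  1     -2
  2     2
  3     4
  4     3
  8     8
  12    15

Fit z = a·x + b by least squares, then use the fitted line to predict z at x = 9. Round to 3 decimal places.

Compute the Gram sums: Σx·x = 238, Σx = 30, Σ1 = 6.
For Mᵀz: Σx·z = 270, Σz = 30.
MᵀM·[a, b]ᵀ = Mᵀz becomes [[238, 30]; [30, 6]]·[a, b]ᵀ = [270, 30]ᵀ.
Δ = 238·6 − 30² = 528.
a = (270·6 − 30·30)/528 = 15/11; b = (238·30 − 30·270)/528 = -20/11.
At x = 9: ẑ = (15/11)·(9) + (-20/11)·(1) = 115/11.

ẑ = 10.455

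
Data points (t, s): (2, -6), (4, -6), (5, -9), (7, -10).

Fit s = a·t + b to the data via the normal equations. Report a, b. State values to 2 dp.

a = -0.88, b = -3.77

Setting ∂/∂a … = 0 gives: 94·a + 18·b = -151;  18·a + 4·b = -31.
Δ = 94·4 − 18² = 52.
a = ((-151)·4 − 18·(-31))/52 = -23/26; b = (94·(-31) − 18·(-151))/52 = -49/13.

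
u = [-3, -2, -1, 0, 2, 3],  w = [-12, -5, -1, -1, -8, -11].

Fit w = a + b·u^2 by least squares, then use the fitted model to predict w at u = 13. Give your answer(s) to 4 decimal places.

The normal equations are: 6·a + 27·b = -38;  27·a + 195·b = -260.
(Σ1 = 6, Σu^2 = 27, Σu^2·u^2 = 195, Σw = -38, Σu^2·w = -260.)
Determinant 6·195 − 27² = 441.
a = ((-38)·195 − 27·(-260))/441 = -130/147; b = (6·(-260) − 27·(-38))/441 = -178/147.
At u = 13: ŵ = (-130/147)·(1) + (-178/147)·(169) = -4316/21.

ŵ = -205.5238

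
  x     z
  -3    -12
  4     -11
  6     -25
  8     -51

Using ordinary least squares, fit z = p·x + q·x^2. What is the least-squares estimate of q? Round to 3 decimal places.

The normal system AᵀA·[p, q]ᵀ = Aᵀz is [[125, 765]; [765, 5729]]·[p, q]ᵀ = [-566, -4448]ᵀ.
Δ = 125·5729 − 765² = 130900.
p = ((-566)·5729 − 765·(-4448))/130900 = 4709/3850; q = (125·(-4448) − 765·(-566))/130900 = -12301/13090.

q = -0.940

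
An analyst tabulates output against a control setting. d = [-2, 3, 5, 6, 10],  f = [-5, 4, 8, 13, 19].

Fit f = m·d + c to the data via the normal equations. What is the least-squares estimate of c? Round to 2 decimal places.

c = -1.23

AᵀA·[m, c]ᵀ = Aᵀf reads: 174·m + 22·c = 330;  22·m + 5·c = 39.
det = 174·5 − 22² = 386.
m = (330·5 − 22·39)/386 = 396/193; c = (174·39 − 22·330)/386 = -237/193.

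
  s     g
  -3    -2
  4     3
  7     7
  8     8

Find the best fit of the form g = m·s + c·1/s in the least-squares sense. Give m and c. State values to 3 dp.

AᵀA·[m, c]ᵀ = Aᵀg reads: 138·m + 4·c = 131;  4·m + (5917/28224)·c = 41/12.
(Σs·s = 138, Σs·1/s = 4, Σ1/s·1/s = 5917/28224, Σs·g = 131, Σ1/s·g = 41/12.)
Eliminating c: (5917/28224)·(row 1) − 4·(row 2) gives (60827/4704)·m = (5917/28224)·131 − 4·(41/12) = 389399/28224, so m = 389399/364962.
Then c = ((41/12) − 4·(389399/364962))/(5917/28224) = -246960/60827.

m = 1.067, c = -4.060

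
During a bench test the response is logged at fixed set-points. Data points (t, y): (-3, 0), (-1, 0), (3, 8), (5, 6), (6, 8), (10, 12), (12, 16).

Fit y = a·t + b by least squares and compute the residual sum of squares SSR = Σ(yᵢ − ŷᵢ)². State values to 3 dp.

SSR = 13.379

Setting ∂/∂a … = 0 gives: 324·a + 32·b = 414;  32·a + 7·b = 50.
(Σt·t = 324, Σt = 32, Σ1 = 7, Σt·y = 414, Σy = 50.)
Determinant 324·7 − 32² = 1244.
a = (414·7 − 32·50)/1244 = 649/622; b = (324·50 − 32·414)/1244 = 738/311.
Residuals: 471/622, -827/622, 1553/622, -989/622, -197/311, -251/311, 344/311; SSR = 4161/311.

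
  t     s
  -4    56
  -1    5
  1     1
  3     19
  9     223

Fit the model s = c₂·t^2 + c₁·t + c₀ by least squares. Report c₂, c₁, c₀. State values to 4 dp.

Entries of AᵀA: Σt^2·t^2 = 6900, Σt^2·t = 692, Σt^2 = 108, Σt·t = 108, Σt = 8, Σ1 = 5.
Right-hand side: Σt^2·s = 19136, Σt·s = 1836, Σs = 304.
Row-reducing yields c₂ = 154973/51634, c₁ = -10291/4694, c₀ = -13474/25817.

c₂ = 3.0014, c₁ = -2.1924, c₀ = -0.5219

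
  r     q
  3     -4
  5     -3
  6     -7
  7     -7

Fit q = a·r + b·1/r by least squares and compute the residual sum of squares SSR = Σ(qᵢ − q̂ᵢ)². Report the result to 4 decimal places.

Sums needed: Σr·r = 119, Σr·1/r = 4, Σ1/r·1/r = 8789/44100.
And Σr·q = -118, Σ1/r·q = -41/10.
AᵀA·[a, b]ᵀ = Aᵀq becomes [[119, 4]; [4, 8789/44100]]·[a, b]ᵀ = [-118, -41/10]ᵀ.
Δ = 119·(8789/44100) − 4² = 48613/6300.
a = ((-118)·(8789/44100) − 4·(-41/10))/(48613/6300) = -313862/340291; b = (119·(-41/10) − 4·(-118))/(48613/6300) = -100170/48613.
Residuals: -185848/340291, 688675/340291, -382000/340291, -12119/48613; SSR = 1945198/340291.

SSR = 5.7163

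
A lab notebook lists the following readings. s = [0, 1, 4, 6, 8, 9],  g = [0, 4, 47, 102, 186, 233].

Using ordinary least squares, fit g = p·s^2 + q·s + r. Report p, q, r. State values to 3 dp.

p = 2.894, q = -0.159, r = 0.587

Entries of MᵀM: Σs^2·s^2 = 12210, Σs^2·s = 1522, Σs^2 = 198, Σs·s = 198, Σs = 28, Σ1 = 6.
For Mᵀg: Σs^2·g = 35205, Σs·g = 4389, Σg = 572.
MᵀM·[p, q, r]ᵀ = Mᵀg becomes [[12210, 1522, 198]; [1522, 198, 28]; [198, 28, 6]]·[p, q, r]ᵀ = [35205, 4389, 572]ᵀ.
Row-reducing yields p = 53344/18435, q = -1957/12290, r = 10817/18435.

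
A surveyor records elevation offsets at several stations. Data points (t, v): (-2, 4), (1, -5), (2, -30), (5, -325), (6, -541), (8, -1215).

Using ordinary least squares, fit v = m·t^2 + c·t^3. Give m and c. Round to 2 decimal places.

Entries of AᵀA: Σt^2·t^2 = 6050, Σt^2·t^3 = 43670, Σt^3·t^3 = 324554.
For Aᵀv: Σt^2·v = -105470, Σt^3·v = -779838.
So AᵀA·[m, c]ᵀ = Aᵀv: [[6050, 43670]; [43670, 324554]]·[m, c]ᵀ = [-105470, -779838]ᵀ.
Determinant 6050·324554 − 43670² = 56482800.
m = ((-105470)·324554 − 43670·(-779838))/56482800 = -4379623/1412070; c = (6050·(-779838) − 43670·(-105470))/56482800 = -50975/25674.

m = -3.10, c = -1.99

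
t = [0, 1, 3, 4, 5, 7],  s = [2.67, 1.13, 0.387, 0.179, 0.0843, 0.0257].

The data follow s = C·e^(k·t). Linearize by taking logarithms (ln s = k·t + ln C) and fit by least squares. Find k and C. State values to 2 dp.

With ln sᵢ as the transformed response and tᵢ as the regressor:
Sums: Σt = 20.0000, Σ(t)² = 100.0000, Σln s = -7.7000, Σt·ln s = -47.6030.
Normal system: [[100.0000, 20.0000]; [20.0000, 6]]·[k, ln C]ᵀ = [-47.6030, -7.7000]ᵀ.
Solving (det = 200.0000): k = -0.65808, ln C = 0.91028, so C = exp(0.91028) = 2.48501.

k = -0.66, C = 2.49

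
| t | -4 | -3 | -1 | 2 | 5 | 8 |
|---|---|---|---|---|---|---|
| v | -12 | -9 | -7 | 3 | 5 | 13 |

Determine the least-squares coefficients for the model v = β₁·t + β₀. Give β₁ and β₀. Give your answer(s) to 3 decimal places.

β₁ = 2.032, β₀ = -3.537

With design matrix X, XᵀX = [[119, 7]; [7, 6]] and Xᵀv = [217, -7]ᵀ.
Determinant 119·6 − 7² = 665.
β₁ = (217·6 − 7·(-7))/665 = 193/95; β₀ = (119·(-7) − 7·217)/665 = -336/95.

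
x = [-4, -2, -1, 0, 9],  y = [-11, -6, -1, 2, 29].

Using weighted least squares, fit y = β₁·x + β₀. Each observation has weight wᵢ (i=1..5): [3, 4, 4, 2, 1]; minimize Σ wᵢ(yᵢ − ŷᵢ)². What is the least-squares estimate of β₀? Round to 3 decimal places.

Normal-equation sums: Σwᵢ·x·x = 149, Σwᵢ·x = -15, Σwᵢ·1 = 14.
Moment sums: Σwᵢ·x·y = 445, Σwᵢ·y = -28.
Normal equations: [[149, -15]; [-15, 14]]·[β₁, β₀]ᵀ = [445, -28]ᵀ.
Δ = 149·14 − (-15)² = 1861.
β₁ = (445·14 − (-15)·(-28))/1861 = 5810/1861; β₀ = (149·(-28) − (-15)·445)/1861 = 2503/1861.

β₀ = 1.345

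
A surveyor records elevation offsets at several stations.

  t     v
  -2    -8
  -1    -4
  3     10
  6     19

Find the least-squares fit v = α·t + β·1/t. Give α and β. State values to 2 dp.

From the data, Σt·t = 50, Σt·1/t = 4, Σ1/t·1/t = 25/18.
Moment sums: Σt·v = 164, Σ1/t·v = 29/2.
Determinant 50·(25/18) − 4² = 481/9.
α = (164·(25/18) − 4·(29/2))/(481/9) = 1528/481; β = (50·(29/2) − 4·164)/(481/9) = 621/481.

α = 3.18, β = 1.29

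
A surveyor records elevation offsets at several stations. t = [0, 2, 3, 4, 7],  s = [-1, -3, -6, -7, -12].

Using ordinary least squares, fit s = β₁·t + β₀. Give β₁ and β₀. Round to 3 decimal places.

Normal-equation sums: Σt·t = 78, Σt = 16, Σ1 = 5.
For Aᵀs: Σt·s = -136, Σs = -29.
Δ = 78·5 − 16² = 134.
β₁ = ((-136)·5 − 16·(-29))/134 = -108/67; β₀ = (78·(-29) − 16·(-136))/134 = -43/67.

β₁ = -1.612, β₀ = -0.642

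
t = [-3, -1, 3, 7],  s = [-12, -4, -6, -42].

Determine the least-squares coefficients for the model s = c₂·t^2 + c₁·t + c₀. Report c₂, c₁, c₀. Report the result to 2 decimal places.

Normal-equation sums: Σt^2·t^2 = 2564, Σt^2·t = 342, Σt^2 = 68, Σt·t = 68, Σt = 6, Σ1 = 4.
For Mᵀs: Σt^2·s = -2224, Σt·s = -272, Σs = -64.
Normal equations: [[2564, 342, 68]; [342, 68, 6]; [68, 6, 4]]·[c₂, c₁, c₀]ᵀ = [-2224, -272, -64]ᵀ.
Inverting the 3×3 Gram matrix, [c₂, c₁, c₀]ᵀ = [-1549/1592, 194/199, -1467/1592]ᵀ.

c₂ = -0.97, c₁ = 0.97, c₀ = -0.92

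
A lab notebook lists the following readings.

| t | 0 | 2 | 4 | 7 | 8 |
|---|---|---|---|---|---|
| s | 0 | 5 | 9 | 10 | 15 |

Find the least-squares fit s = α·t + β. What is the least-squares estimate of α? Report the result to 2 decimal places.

α = 1.61

XᵀX·[α, β]ᵀ = Xᵀs reads: 133·α + 21·β = 236;  21·α + 5·β = 39.
Eliminating β: 5·(row 1) − 21·(row 2) gives 224·α = 5·236 − 21·39 = 361, so α = 361/224.
Then β = (39 − 21·(361/224))/5 = 33/32.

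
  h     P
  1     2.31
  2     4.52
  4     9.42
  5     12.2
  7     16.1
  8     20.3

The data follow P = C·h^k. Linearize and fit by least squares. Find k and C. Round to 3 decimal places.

Linearized form: ln P = k·ln h + ln C. From the 6 transformed points,
Over the data: Σln h = 7.7142, Σ(ln h)² = 13.1032, Σln P = 12.8795, Σln h·ln P = 19.8485.
Normal system: [[13.1032, 7.7142]; [7.7142, 6]]·[k, ln C]ᵀ = [19.8485, 12.8795]ᵀ.
Δ = 13.1032·6 − (7.7142)² = 19.1098; k = (19.8485·6 − 7.7142·12.8795)/19.1098 = 1.03276, ln C = (13.1032·12.8795 − 7.7142·19.8485)/19.1098 = 0.81876, so C = exp(0.81876) = 2.26769.

k = 1.033, C = 2.268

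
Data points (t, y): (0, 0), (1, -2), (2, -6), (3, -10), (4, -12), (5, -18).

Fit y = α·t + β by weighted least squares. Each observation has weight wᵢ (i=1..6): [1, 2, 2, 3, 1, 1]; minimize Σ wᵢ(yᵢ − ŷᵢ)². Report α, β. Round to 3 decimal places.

Normal-equation sums: Σwᵢ·t·t = 78, Σwᵢ·t = 24, Σwᵢ·1 = 10.
For XᵀWy: Σwᵢ·t·y = -256, Σwᵢ·y = -76.
Normal equations: [[78, 24]; [24, 10]]·[α, β]ᵀ = [-256, -76]ᵀ.
Eliminating β: 10·(row 1) − 24·(row 2) gives 204·α = 10·(-256) − 24·(-76) = -736, so α = -184/51.
Then β = ((-76) − 24·(-184/51))/10 = 18/17.

α = -3.608, β = 1.059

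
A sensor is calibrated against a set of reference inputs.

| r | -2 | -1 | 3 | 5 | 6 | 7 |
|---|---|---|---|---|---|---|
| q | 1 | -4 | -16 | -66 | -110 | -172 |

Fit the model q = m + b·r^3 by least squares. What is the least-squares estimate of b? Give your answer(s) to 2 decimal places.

b = -0.49

With design matrix A, AᵀA = [[6, 702]; [702, 180724]] and Aᵀq = [-367, -91442]ᵀ.
Determinant 6·180724 − 702² = 591540.
m = ((-367)·180724 − 702·(-91442))/591540 = -533356/147885; b = (6·(-91442) − 702·(-367))/591540 = -48503/98590.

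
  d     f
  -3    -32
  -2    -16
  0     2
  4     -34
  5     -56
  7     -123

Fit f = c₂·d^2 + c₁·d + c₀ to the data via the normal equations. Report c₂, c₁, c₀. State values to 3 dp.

c₂ = -2.948, c₁ = 2.827, c₀ = 2.250

Forming AᵀA = [[3379, 497, 103]; [497, 103, 11]; [103, 11, 6]] and Aᵀf = [-8323, -1149, -259]ᵀ gives AᵀA·[c₂, c₁, c₀]ᵀ = Aᵀf.
Solving the 3×3 system (Gaussian elimination) gives c₂ = -170063/57696, c₁ = 163111/57696, c₀ = 21639/9616.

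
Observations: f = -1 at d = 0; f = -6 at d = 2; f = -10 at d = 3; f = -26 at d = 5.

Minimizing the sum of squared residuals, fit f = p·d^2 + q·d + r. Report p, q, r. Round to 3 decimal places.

p = -0.917, q = -0.378, r = -1.096

From the data, Σd^2·d^2 = 722, Σd^2·d = 160, Σd^2 = 38, Σd·d = 38, Σd = 10, Σ1 = 4.
For Aᵀf: Σd^2·f = -764, Σd·f = -172, Σf = -43.
Normal equations: [[722, 160, 38]; [160, 38, 10]; [38, 10, 4]]·[p, q, r]ᵀ = [-764, -172, -43]ᵀ.
Inverting the 3×3 Gram matrix, [p, q, r]ᵀ = [-11/12, -59/156, -57/52]ᵀ.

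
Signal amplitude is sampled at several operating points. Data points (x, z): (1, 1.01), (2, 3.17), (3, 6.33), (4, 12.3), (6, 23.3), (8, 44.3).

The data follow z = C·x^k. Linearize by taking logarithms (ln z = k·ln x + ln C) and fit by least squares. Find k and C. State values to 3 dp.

With ln zᵢ as the transformed response and ln xᵢ as the regressor:
AᵀA = [[11.1437, 7.0493]; [7.0493, 6]], rhs = [19.8304, 12.4580]ᵀ  (here Σln x = 7.0493, Σ(ln x)² = 11.1437, Σln z = 12.4580, Σln x·ln z = 19.8304).
Solving (det = 17.1702): k = 1.81494, ln C = -0.05599, so C = exp(-0.05599) = 0.94555.

k = 1.815, C = 0.946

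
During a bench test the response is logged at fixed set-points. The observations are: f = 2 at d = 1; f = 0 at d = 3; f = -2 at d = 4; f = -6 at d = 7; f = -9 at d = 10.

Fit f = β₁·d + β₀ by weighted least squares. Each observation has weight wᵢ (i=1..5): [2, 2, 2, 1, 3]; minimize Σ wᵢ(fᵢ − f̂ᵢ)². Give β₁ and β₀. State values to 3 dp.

β₁ = -1.241, β₀ = 3.280

With design matrix M, MᵀWM = [[401, 53]; [53, 10]] and MᵀWf = [-324, -33]ᵀ.
Determinant 401·10 − 53² = 1201.
β₁ = ((-324)·10 − 53·(-33))/1201 = -1491/1201; β₀ = (401·(-33) − 53·(-324))/1201 = 3939/1201.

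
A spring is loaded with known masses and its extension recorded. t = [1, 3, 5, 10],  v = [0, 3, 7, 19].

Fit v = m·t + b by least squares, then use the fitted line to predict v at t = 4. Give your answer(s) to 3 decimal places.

v̂ = 5.637

Normal-equation sums: Σt·t = 135, Σt = 19, Σ1 = 4.
Moment sums: Σt·v = 234, Σv = 29.
AᵀA·[m, b]ᵀ = Aᵀv becomes [[135, 19]; [19, 4]]·[m, b]ᵀ = [234, 29]ᵀ.
Δ = 135·4 − 19² = 179.
m = (234·4 − 19·29)/179 = 385/179; b = (135·29 − 19·234)/179 = -531/179.
At t = 4: v̂ = (385/179)·(4) + (-531/179)·(1) = 1009/179.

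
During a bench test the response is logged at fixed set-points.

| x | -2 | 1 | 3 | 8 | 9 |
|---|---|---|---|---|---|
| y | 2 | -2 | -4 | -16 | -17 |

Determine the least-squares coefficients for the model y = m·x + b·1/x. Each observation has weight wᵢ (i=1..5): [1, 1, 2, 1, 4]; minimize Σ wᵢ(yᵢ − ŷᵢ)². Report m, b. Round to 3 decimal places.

The normal equations are: 411·m + 9·b = -770;  9·m + (7969/5184)·b = -137/9.
(Σwᵢ·x·x = 411, Σwᵢ·x·1/x = 9, Σwᵢ·1/x·1/x = 7969/5184, Σwᵢ·x·y = -770, Σwᵢ·1/x·y = -137/9.)
Determinant 411·(7969/5184) − 9² = 951785/1728.
m = ((-770)·(7969/5184) − 9·(-137/9))/(951785/1728) = -5425922/2855355; b = (411·(-137/9) − 9·(-770))/(951785/1728) = 1164096/951785.

m = -1.900, b = 1.223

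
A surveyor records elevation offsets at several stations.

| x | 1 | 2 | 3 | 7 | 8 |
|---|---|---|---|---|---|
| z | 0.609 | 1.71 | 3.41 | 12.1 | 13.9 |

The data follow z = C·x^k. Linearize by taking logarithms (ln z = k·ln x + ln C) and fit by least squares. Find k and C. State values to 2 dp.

k = 1.52, C = 0.61

Linearized form: ln z = k·ln x + ln C. From the 5 transformed points,
Sums: Σln x = 5.8171, Σ(ln x)² = 9.7980, Σln z = 6.3924, Σln x·ln z = 12.0440.
Normal system: [[9.7980, 5.8171]; [5.8171, 5]]·[k, ln C]ᵀ = [12.0440, 6.3924]ᵀ.
Slope k = (n·Σln x·ln z − Σln x·Σln z)/(n·Σ(ln x)² − (Σln x)²) = (5·12.0440 − 5.8171·6.3924)/15.1514 = 1.52030; ln C = (Σln z − k·Σln x)/n = -0.49028, so C = exp(-0.49028) = 0.61246.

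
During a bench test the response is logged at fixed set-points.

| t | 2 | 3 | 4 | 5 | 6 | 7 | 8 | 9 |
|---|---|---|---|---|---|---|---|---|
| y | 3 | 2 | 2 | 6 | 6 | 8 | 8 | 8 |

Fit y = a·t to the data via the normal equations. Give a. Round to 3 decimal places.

a = 0.979

From the data, Σt·t = 284.
For Aᵀy: Σt·y = 278.
Hence a = 278 / 284 ≈ 0.978873.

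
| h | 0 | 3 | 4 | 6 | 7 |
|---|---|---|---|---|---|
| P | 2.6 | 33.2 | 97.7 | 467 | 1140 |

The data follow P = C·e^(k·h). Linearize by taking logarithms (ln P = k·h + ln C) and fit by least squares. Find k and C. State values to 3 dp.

Let Y = ln P. Fitting Y = k·h + ln C by least squares:
Sums: Σh = 20.0000, Σ(h)² = 110.0000, Σln P = 22.2251, Σh·ln P = 114.9847.
Normal system: [[110.0000, 20.0000]; [20.0000, 5]]·[k, ln C]ᵀ = [114.9847, 22.2251]ᵀ.
Slope k = (n·Σh·ln P − Σh·Σln P)/(n·Σ(h)² − (Σh)²) = (5·114.9847 − 20.0000·22.2251)/150.0000 = 0.86948; ln C = (Σln P − k·Σh)/n = 0.96709, so C = exp(0.96709) = 2.63029.

k = 0.869, C = 2.630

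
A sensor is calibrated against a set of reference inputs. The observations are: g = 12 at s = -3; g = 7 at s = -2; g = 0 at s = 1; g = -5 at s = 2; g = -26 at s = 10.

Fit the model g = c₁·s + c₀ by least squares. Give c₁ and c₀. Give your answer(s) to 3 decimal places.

The normal equations are: 118·c₁ + 8·c₀ = -320;  8·c₁ + 5·c₀ = -12.
Eliminating c₀: 5·(row 1) − 8·(row 2) gives 526·c₁ = 5·(-320) − 8·(-12) = -1504, so c₁ = -752/263.
Then c₀ = ((-12) − 8·(-752/263))/5 = 572/263.

c₁ = -2.859, c₀ = 2.175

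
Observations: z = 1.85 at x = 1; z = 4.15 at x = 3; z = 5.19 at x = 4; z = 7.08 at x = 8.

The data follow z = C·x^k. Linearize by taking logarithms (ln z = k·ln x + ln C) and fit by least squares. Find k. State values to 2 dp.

k = 0.66

Linearized form: ln z = k·ln x + ln C. From the 4 transformed points,
XᵀX = [[7.4528, 4.5643]; [4.5643, 4]], rhs = [7.9163, 5.6423]ᵀ  (here Σln x = 4.5643, Σ(ln x)² = 7.4528, Σln z = 5.6423, Σln x·ln z = 7.9163).
Slope k = (n·Σln x·ln z − Σln x·Σln z)/(n·Σ(ln x)² − (Σln x)²) = (4·7.9163 − 4.5643·5.6423)/8.9781 = 0.65848; ln C = (Σln z − k·Σln x)/n = 0.65919.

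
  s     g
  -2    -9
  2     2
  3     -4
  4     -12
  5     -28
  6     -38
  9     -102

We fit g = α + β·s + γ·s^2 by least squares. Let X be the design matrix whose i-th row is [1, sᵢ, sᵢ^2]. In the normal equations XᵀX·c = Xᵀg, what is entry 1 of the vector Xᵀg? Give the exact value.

-191

Entry 1 ↔ basis 1, so (Xᵀg)_{1} = Σᵢ gᵢ = (1)·(-9) + (1)·(2) + (1)·(-4) + (1)·(-12) + (1)·(-28) + (1)·(-38) + (1)·(-102) = -191.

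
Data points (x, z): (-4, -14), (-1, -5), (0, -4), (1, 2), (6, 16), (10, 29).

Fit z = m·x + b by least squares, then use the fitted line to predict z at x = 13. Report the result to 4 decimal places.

With design matrix M, MᵀM = [[154, 12]; [12, 6]] and Mᵀz = [449, 24]ᵀ.
Determinant 154·6 − 12² = 780.
m = (449·6 − 12·24)/780 = 401/130; b = (154·24 − 12·449)/780 = -141/65.
At x = 13: ẑ = (401/130)·(13) + (-141/65)·(1) = 4931/130.

ẑ = 37.9308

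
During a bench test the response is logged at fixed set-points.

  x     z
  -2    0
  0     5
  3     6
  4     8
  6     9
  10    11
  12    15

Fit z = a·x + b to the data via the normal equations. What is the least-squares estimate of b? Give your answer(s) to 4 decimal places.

b = 3.4302

From the data, Σx·x = 309, Σx = 33, Σ1 = 7.
Right-hand side: Σx·z = 394, Σz = 54.
Normal equations: [[309, 33]; [33, 7]]·[a, b]ᵀ = [394, 54]ᵀ.
Eliminating b: 7·(row 1) − 33·(row 2) gives 1074·a = 7·394 − 33·54 = 976, so a = 488/537.
Then b = (54 − 33·(488/537))/7 = 614/179.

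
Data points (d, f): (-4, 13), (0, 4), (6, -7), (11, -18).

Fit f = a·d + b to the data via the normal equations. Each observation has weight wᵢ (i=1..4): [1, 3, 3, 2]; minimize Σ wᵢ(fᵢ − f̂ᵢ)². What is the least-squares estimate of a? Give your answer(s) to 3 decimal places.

a = -2.009

XᵀWX·[a, b]ᵀ = XᵀWf reads: 366·a + 36·b = -574;  36·a + 9·b = -32.
(Σwᵢ·d·d = 366, Σwᵢ·d = 36, Σwᵢ·1 = 9, Σwᵢ·d·f = -574, Σwᵢ·f = -32.)
Δ = 366·9 − 36² = 1998.
a = ((-574)·9 − 36·(-32))/1998 = -223/111; b = (366·(-32) − 36·(-574))/1998 = 1492/333.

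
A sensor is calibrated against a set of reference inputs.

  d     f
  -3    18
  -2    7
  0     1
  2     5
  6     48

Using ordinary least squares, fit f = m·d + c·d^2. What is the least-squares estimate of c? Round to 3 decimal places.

c = 1.521

With design matrix A, AᵀA = [[53, 189]; [189, 1409]] and Aᵀf = [230, 1938]ᵀ.
Δ = 53·1409 − 189² = 38956.
m = (230·1409 − 189·1938)/38956 = -10553/9739; c = (53·1938 − 189·230)/38956 = 14811/9739.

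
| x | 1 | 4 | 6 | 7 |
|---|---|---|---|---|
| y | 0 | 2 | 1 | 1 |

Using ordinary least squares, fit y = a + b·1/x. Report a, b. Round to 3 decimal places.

Sums needed: Σ1 = 4, Σ1/x = 131/84, Σ1/x·1/x = 7837/7056.
Moment sums: Σy = 4, Σ1/x·y = 17/21.
Normal equations: [[4, 131/84]; [131/84, 7837/7056]]·[a, b]ᵀ = [4, 17/21]ᵀ.
Δ = 4·(7837/7056) − (131/84)² = 4729/2352.
a = (4·(7837/7056) − (131/84)·(17/21))/(4729/2352) = 7480/4729; b = (4·(17/21) − (131/84)·4)/(4729/2352) = -7056/4729.

a = 1.582, b = -1.492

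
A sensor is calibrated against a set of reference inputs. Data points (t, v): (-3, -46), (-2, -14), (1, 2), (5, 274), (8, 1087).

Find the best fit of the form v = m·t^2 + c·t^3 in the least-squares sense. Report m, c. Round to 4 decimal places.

m = 0.8831, c = 2.0128

Compute the Gram sums: Σt^2·t^2 = 4819, Σt^2·t^3 = 35619, Σt^3·t^3 = 278563.
And Σt^2·v = 75950, Σt^3·v = 592150.
Normal equations: [[4819, 35619]; [35619, 278563]]·[m, c]ᵀ = [75950, 592150]ᵀ.
Eliminating c: 278563·(row 1) − 35619·(row 2) gives 73681936·m = 278563·75950 − 35619·592150 = 65069000, so m = 8133625/9210242.
Then c = (592150 − 35619·(8133625/9210242))/278563 = 18538475/9210242.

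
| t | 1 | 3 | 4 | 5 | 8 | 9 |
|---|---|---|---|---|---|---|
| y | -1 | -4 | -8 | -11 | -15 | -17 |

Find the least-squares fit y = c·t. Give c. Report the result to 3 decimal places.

c = -1.903

From the data, Σt·t = 196.
For Mᵀy: Σt·y = -373.
Normal equations: [[196]]·[c]ᵀ = [-373]ᵀ.
c = (-373)/196 = -1.90306.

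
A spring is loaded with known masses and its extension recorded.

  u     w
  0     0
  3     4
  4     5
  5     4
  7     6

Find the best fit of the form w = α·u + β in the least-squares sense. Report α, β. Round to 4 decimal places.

α = 0.8134, β = 0.7090

Setting ∂/∂α … = 0 gives: 99·α + 19·β = 94;  19·α + 5·β = 19.
(Σu·u = 99, Σu = 19, Σ1 = 5, Σu·w = 94, Σw = 19.)
Eliminating β: 5·(row 1) − 19·(row 2) gives 134·α = 5·94 − 19·19 = 109, so α = 109/134.
Then β = (19 − 19·(109/134))/5 = 95/134.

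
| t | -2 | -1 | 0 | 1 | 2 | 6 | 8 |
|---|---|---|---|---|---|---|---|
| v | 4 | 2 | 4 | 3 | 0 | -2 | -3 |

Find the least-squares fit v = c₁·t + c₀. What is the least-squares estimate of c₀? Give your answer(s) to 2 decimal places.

c₀ = 2.58

MᵀM·[c₁, c₀]ᵀ = Mᵀv reads: 110·c₁ + 14·c₀ = -43;  14·c₁ + 7·c₀ = 8.
(Σt·t = 110, Σt = 14, Σ1 = 7, Σt·v = -43, Σv = 8.)
Δ = 110·7 − 14² = 574.
c₁ = ((-43)·7 − 14·8)/574 = -59/82; c₀ = (110·8 − 14·(-43))/574 = 741/287.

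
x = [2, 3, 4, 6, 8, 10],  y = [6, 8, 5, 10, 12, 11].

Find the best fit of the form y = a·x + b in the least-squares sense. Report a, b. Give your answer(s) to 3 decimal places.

a = 0.758, b = 4.498

Entries of AᵀA: Σx·x = 229, Σx = 33, Σ1 = 6.
Moment sums: Σx·y = 322, Σy = 52.
Determinant 229·6 − 33² = 285.
a = (322·6 − 33·52)/285 = 72/95; b = (229·52 − 33·322)/285 = 1282/285.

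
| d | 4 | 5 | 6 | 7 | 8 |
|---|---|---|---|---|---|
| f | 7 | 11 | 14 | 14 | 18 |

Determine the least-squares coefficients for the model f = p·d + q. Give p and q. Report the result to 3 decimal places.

The normal system AᵀA·[p, q]ᵀ = Aᵀf is [[190, 30]; [30, 5]]·[p, q]ᵀ = [409, 64]ᵀ.
Δ = 190·5 − 30² = 50.
p = (409·5 − 30·64)/50 = 5/2; q = (190·64 − 30·409)/50 = -11/5.

p = 2.500, q = -2.200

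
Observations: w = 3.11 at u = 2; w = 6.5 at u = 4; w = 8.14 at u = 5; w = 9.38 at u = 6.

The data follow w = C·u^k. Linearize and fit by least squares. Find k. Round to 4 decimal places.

Let Y = ln w. Fitting Y = k·ln u + ln C by least squares:
Σln u = 5.4806, Σ(ln u)² = 8.2030, Σln w = 7.3418, Σln u·ln w = 10.7670.
Equations: 8.2030·k + 5.4806·ln C = 10.7670;  5.4806·k + 4·ln C = 7.3418.
Slope k = (n·Σln u·ln w − Σln u·Σln w)/(n·Σ(ln u)² − (Σln u)²) = (4·10.7670 − 5.4806·7.3418)/2.7744 = 1.02010; ln C = (Σln w − k·Σln u)/n = 0.43775.

k = 1.0201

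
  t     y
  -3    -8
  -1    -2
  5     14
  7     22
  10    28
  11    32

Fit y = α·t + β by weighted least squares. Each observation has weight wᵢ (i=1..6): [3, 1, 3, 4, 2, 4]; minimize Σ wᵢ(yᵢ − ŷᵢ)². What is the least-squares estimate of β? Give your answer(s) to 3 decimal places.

β = 0.672

Sums needed: Σwᵢ·t·t = 983, Σwᵢ·t = 97, Σwᵢ·1 = 17.
For MᵀWy: Σwᵢ·t·y = 2868, Σwᵢ·y = 288.
Normal equations: [[983, 97]; [97, 17]]·[α, β]ᵀ = [2868, 288]ᵀ.
Eliminating β: 17·(row 1) − 97·(row 2) gives 7302·α = 17·2868 − 97·288 = 20820, so α = 3470/1217.
Then β = (288 − 97·(3470/1217))/17 = 818/1217.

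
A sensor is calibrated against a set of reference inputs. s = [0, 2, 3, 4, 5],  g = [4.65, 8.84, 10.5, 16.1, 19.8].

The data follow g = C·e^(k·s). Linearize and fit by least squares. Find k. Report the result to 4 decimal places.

k = 0.2923

Taking logs, ln g = k·s + ln C, so regress ln g on s.
AᵀA = [[54.0000, 14.0000]; [14.0000, 5]], rhs = [37.4564, 11.8320]ᵀ  (here Σs = 14.0000, Σ(s)² = 54.0000, Σln g = 11.8320, Σs·ln g = 37.4564).
Solving (det = 74.0000): k = 0.29234, ln C = 1.54784.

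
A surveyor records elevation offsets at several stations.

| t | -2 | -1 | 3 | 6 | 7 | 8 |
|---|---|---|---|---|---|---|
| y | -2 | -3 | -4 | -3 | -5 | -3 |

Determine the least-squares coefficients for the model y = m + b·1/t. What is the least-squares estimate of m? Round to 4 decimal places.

m = -3.4579

Sums needed: Σ1 = 6, Σ1/t = -41/56, Σ1/t·1/t = 40217/28224.
And Σy = -20, Σ1/t·y = 181/168.
XᵀX·[m, b]ᵀ = Xᵀy becomes [[6, -41/56]; [-41/56, 40217/28224]]·[m, b]ᵀ = [-20, 181/168]ᵀ.
det = 6·(40217/28224) − (-41/56)² = 75391/9408.
m = ((-20)·(40217/28224) − (-41/56)·(181/168))/(75391/9408) = -782077/226173; b = (6·(181/168) − (-41/56)·(-20))/(75391/9408) = -76944/75391.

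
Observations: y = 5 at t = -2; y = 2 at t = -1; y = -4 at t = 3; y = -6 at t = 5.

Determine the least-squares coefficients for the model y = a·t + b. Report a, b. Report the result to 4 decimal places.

Entries of XᵀX: Σt·t = 39, Σt = 5, Σ1 = 4.
Moment sums: Σt·y = -54, Σy = -3.
Eliminating b: 4·(row 1) − 5·(row 2) gives 131·a = 4·(-54) − 5·(-3) = -201, so a = -201/131.
Then b = ((-3) − 5·(-201/131))/4 = 153/131.

a = -1.5344, b = 1.1679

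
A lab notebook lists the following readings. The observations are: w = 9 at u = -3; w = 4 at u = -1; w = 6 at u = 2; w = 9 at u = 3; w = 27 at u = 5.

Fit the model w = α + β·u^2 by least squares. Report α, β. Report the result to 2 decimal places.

α = 1.57, β = 0.98

The normal equations are: 5·α + 48·β = 55;  48·α + 804·β = 865.
Δ = 5·804 − 48² = 1716.
α = (55·804 − 48·865)/1716 = 225/143; β = (5·865 − 48·55)/1716 = 1685/1716.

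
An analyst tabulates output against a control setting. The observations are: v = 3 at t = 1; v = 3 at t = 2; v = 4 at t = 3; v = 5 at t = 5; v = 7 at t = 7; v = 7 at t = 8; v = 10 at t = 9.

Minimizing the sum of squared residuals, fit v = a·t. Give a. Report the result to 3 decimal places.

Sums needed: Σt·t = 233.
Right-hand side: Σt·v = 241.
a = 241/233 = 1.03433.

a = 1.034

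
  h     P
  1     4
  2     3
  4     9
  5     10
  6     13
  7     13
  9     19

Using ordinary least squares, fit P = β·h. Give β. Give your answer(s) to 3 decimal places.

β = 2.057

Normal-equation sums: Σh·h = 212.
And Σh·P = 436.
Normal equations: [[212]]·[β]ᵀ = [436]ᵀ.
β = 436/212 = 2.0566.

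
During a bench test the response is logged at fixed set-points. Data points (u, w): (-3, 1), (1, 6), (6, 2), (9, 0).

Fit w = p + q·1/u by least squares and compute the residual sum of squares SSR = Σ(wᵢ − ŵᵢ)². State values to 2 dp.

Normal-equation sums: Σ1 = 4, Σ1/u = 17/18, Σ1/u·1/u = 373/324.
Moment sums: Σw = 9, Σ1/u·w = 6.
Normal equations: [[4, 17/18]; [17/18, 373/324]]·[p, q]ᵀ = [9, 6]ᵀ.
Eliminating q: (373/324)·(row 1) − (17/18)·(row 2) gives (401/108)·p = (373/324)·9 − (17/18)·6 = 169/36, so p = 507/401.
Then q = (6 − (17/18)·(507/401))/(373/324) = 1674/401.
Residuals: 452/401, 225/401, 16/401, -693/401; SSR = 1834/401.

SSR = 4.57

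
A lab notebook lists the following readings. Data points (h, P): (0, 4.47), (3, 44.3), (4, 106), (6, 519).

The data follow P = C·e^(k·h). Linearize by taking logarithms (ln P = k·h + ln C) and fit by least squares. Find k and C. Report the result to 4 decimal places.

k = 0.7934, C = 4.3597

With ln Pᵢ as the transformed response and hᵢ as the regressor:
AᵀA = [[61.0000, 13.0000]; [13.0000, 4]], rhs = [67.5381, 16.2037]ᵀ  (here Σh = 13.0000, Σ(h)² = 61.0000, Σln P = 16.2037, Σh·ln P = 67.5381).
Solving (det = 75.0000): k = 0.79339, ln C = 1.47241, so C = exp(1.47241) = 4.35974.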